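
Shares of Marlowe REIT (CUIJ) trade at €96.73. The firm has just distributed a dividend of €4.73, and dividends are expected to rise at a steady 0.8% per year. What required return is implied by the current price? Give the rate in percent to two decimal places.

5.73%

Rearranging the constant-growth DDM: r = D₁/P₀ + g.
D₁ = 4.73 × (1 + 0.008) = 4.7678.
r = 4.7678 / 96.73 + 0.008 = 0.04929 + 0.008 = 0.05729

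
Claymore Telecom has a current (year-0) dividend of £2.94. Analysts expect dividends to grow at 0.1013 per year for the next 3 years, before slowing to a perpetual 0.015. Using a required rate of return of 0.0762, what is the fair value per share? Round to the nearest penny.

Two-stage DDM. Project D₁…D_3 at 0.1013, terminal growth 0.015, discount at r = 0.0762.
D_1 = 3.2378
D_2 = 3.5658
D_3 = 3.9270
Terminal value at t=3: TV = D_4/(r−g) = 3.9859/(0.0762−0.015) = 65.1297
P₀ = 3.2378/(1+0.0762)^1 + 3.5658/(1+0.0762)^2 + 3.9270/(1+0.0762)^3 + 65.1297/(1+0.0762)^3 = 61.4895

£61.49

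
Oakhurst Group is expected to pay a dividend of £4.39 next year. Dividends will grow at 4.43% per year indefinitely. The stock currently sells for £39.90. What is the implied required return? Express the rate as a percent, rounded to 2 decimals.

15.43%

Rearranging the constant-growth DDM: r = D₁/P₀ + g.
r = 4.3900 / 39.90 + 0.0443 = 0.11003 + 0.0443 = 0.15433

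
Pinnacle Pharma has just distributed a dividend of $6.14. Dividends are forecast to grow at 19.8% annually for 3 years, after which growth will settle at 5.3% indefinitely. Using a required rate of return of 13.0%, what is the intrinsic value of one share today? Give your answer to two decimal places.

Two-stage DDM. Project D₁…D_3 at 0.198, terminal growth 0.053, discount at r = 0.13.
D_1 = 7.3557
D_2 = 8.8122
D_3 = 10.5570
Terminal value at t=3: TV = D_4/(r−g) = 11.1165/(0.13−0.053) = 144.3698
P₀ = 7.3557/(1+0.13)^1 + 8.8122/(1+0.13)^2 + 10.5570/(1+0.13)^3 + 144.3698/(1+0.13)^3 = 120.7827

$120.78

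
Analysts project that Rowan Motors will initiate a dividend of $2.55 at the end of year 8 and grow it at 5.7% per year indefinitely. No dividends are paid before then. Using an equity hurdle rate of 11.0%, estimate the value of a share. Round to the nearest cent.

Deferred-dividend DDM. At t=7 the remaining stream is a growing perpetuity with first payment D_8 = 2.55.
V_7 = D_8/(r−g) = 2.55/(0.11−0.057) = 48.1132
P₀ = V_7/(1+r)^7 = 48.1132/(1+0.11)^7 = 23.1741

$23.17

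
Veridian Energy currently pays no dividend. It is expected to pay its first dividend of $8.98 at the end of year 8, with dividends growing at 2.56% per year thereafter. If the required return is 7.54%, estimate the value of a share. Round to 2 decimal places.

Deferred-dividend DDM. At t=7 the remaining stream is a growing perpetuity with first payment D_8 = 8.98.
V_7 = D_8/(r−g) = 8.98/(0.0754−0.0256) = 180.3213
P₀ = V_7/(1+r)^7 = 180.3213/(1+0.0754)^7 = 108.4069

$108.41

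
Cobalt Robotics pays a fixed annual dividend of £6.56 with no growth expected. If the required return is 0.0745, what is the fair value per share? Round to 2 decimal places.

£88.05

Zero-growth DDM (perpetuity): P₀ = D/r = 6.56 / 0.0745 = 88.0537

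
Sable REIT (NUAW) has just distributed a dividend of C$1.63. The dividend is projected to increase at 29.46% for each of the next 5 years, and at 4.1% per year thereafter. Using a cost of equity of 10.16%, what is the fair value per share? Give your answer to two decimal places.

C$76.34

Two-stage DDM. Project D₁…D_5 at 0.2946, terminal growth 0.041, discount at r = 0.1016.
D_1 = 2.1102
D_2 = 2.7319
D_3 = 3.5367
D_4 = 4.5786
D_5 = 5.9274
Terminal value at t=5: TV = D_6/(r−g) = 6.1704/(0.1016−0.041) = 101.8225
P₀ = 2.1102/(1+0.1016)^1 + 2.7319/(1+0.1016)^2 + 3.5367/(1+0.1016)^3 + 4.5786/(1+0.1016)^4 + 5.9274/(1+0.1016)^5 + 101.8225/(1+0.1016)^5 = 76.3412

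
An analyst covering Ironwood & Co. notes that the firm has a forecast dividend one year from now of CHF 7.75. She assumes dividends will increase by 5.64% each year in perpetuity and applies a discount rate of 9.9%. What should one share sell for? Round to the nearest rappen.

CHF 181.92

Gordon growth model: P₀ = D₁/(r − g), with D₁ = 7.75 given directly.
P₀ = 7.7500 / (0.099 − 0.0564) = 7.7500 / 0.0426 = 181.9249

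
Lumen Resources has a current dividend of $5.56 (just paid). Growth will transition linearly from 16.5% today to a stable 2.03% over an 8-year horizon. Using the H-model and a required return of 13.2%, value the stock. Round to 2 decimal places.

$79.60

H-model: P₀ = D₀[(1+g_L) + H(g_S−g_L)]/(r−g_L), with H = 8/2 = 4.
P₀ = 5.56 × [(1+0.0203) + 4×(0.165−0.0203)] / (0.132−0.0203)
   = 5.56 × 1.5991 / 0.1117 = 79.5971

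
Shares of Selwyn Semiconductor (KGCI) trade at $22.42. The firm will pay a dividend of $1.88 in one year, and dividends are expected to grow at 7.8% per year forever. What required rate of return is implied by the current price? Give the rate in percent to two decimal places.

Rearranging the constant-growth DDM: r = D₁/P₀ + g.
r = 1.8800 / 22.42 + 0.078 = 0.08385 + 0.078 = 0.16185

16.19%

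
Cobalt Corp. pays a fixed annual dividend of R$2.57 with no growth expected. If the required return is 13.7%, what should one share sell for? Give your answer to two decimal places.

R$18.76

Zero-growth DDM (perpetuity): P₀ = D/r = 2.57 / 0.137 = 18.7591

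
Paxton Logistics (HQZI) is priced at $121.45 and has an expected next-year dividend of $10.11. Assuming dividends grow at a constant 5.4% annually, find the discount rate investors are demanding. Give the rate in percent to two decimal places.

Rearranging the constant-growth DDM: r = D₁/P₀ + g.
r = 10.1100 / 121.45 + 0.054 = 0.08324 + 0.054 = 0.13724

13.72%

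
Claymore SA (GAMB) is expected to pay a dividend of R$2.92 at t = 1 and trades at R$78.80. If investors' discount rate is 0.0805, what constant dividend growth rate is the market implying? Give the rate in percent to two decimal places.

From P₀ = D₁/(r − g), the implied growth is g = r − D₁/P₀.
g = 0.0805 − 2.92/78.80 = 0.0805 − 0.03706 = 0.04344

4.34%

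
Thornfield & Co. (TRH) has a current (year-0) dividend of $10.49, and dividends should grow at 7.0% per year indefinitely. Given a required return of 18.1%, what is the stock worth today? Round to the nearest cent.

Gordon growth model: P₀ = D₁/(r − g). D₁ = 10.49 × (1 + 0.07) = 11.2243.
P₀ = 11.2243 / (0.181 − 0.07) = 11.2243 / 0.111 = 101.1198

$101.12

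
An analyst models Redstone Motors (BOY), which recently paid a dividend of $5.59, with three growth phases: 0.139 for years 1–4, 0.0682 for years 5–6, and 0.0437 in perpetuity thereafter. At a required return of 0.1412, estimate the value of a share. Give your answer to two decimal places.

Three-stage DDM. Project D₁…D_6; terminal Gordon value at t=6 with g = 0.0437; discount at r = 0.1412.
D_1 = 6.3670
D_2 = 7.2520
D_3 = 8.2601
D_4 = 9.4082
D_5 = 10.0498
D_6 = 10.7352
TV_6 = 11.2044/(0.1412−0.0437) = 114.9166
P₀ = Σ Dₜ/(1+r)ᵗ + TV_6/(1+r)^6 = 84.3297

$84.33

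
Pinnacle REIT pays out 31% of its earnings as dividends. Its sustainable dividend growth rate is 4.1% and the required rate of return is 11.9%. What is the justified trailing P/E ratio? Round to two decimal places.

4.14

Justified trailing P/E = b(1+g)/(r−g) = 0.31×(1+0.041)/(0.119−0.041) = 4.1373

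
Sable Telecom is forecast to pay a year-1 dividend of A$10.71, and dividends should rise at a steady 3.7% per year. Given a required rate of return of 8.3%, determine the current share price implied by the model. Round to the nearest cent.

A$232.83

Gordon growth model: P₀ = D₁/(r − g), with D₁ = 10.71 given directly.
P₀ = 10.7100 / (0.083 − 0.037) = 10.7100 / 0.046 = 232.8261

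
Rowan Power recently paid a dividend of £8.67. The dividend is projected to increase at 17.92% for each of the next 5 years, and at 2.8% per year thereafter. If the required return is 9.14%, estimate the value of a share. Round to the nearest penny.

Two-stage DDM. Project D₁…D_5 at 0.1792, terminal growth 0.028, discount at r = 0.0914.
D_1 = 10.2237
D_2 = 12.0557
D_3 = 14.2161
D_4 = 16.7637
D_5 = 19.7677
Terminal value at t=5: TV = D_6/(r−g) = 20.3212/(0.0914−0.028) = 320.5238
P₀ = 10.2237/(1+0.0914)^1 + 12.0557/(1+0.0914)^2 + 14.2161/(1+0.0914)^3 + 16.7637/(1+0.0914)^4 + 19.7677/(1+0.0914)^5 + 320.5238/(1+0.0914)^5 = 261.9901

£261.99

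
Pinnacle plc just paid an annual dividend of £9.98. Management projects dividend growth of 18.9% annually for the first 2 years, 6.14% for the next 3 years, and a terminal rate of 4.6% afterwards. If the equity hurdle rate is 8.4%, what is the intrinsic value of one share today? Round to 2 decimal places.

Three-stage DDM. Project D₁…D_5; terminal Gordon value at t=5 with g = 0.046; discount at r = 0.084.
D_1 = 11.8662
D_2 = 14.1089
D_3 = 14.9752
D_4 = 15.8947
D_5 = 16.8706
TV_5 = 17.6467/(0.084−0.046) = 464.3865
P₀ = Σ Dₜ/(1+r)ᵗ + TV_5/(1+r)^5 = 367.7589

£367.76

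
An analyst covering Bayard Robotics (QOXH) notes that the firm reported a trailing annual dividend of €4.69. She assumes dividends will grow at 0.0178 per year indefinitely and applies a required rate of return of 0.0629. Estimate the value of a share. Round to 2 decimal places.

€105.84

Gordon growth model: P₀ = D₁/(r − g). D₁ = 4.69 × (1 + 0.0178) = 4.7735.
P₀ = 4.7735 / (0.0629 − 0.0178) = 4.7735 / 0.0451 = 105.8422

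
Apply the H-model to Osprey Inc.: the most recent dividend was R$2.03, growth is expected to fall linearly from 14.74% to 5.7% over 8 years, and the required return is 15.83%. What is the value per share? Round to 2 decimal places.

H-model: P₀ = D₀[(1+g_L) + H(g_S−g_L)]/(r−g_L), with H = 8/2 = 4.
P₀ = 2.03 × [(1+0.057) + 4×(0.1474−0.057)] / (0.1583−0.057)
   = 2.03 × 1.4186 / 0.1013 = 28.4280

R$28.43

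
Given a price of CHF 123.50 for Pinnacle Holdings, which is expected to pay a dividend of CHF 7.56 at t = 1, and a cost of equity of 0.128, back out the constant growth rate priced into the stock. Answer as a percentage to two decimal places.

6.68%

From P₀ = D₁/(r − g), the implied growth is g = r − D₁/P₀.
g = 0.128 − 7.56/123.50 = 0.128 − 0.06121 = 0.06679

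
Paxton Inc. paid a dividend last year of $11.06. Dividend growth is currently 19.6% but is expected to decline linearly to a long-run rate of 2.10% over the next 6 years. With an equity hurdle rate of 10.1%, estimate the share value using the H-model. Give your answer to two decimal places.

$213.73

H-model: P₀ = D₀[(1+g_L) + H(g_S−g_L)]/(r−g_L), with H = 6/2 = 3.
P₀ = 11.06 × [(1+0.021) + 3×(0.196−0.021)] / (0.101−0.021)
   = 11.06 × 1.5460 / 0.08 = 213.7345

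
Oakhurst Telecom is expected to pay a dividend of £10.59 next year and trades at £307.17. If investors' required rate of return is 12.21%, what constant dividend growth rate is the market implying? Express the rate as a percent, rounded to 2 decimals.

8.76%

From P₀ = D₁/(r − g), the implied growth is g = r − D₁/P₀.
g = 0.1221 − 10.59/307.17 = 0.1221 − 0.03448 = 0.08762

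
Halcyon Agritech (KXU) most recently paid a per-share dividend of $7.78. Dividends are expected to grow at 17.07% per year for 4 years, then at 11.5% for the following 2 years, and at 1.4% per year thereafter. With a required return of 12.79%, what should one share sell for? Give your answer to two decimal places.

$130.50

Three-stage DDM. Project D₁…D_6; terminal Gordon value at t=6 with g = 0.014; discount at r = 0.1279.
D_1 = 9.1080
D_2 = 10.6628
D_3 = 12.4829
D_4 = 14.6138
D_5 = 16.2943
D_6 = 18.1682
TV_6 = 18.4226/(0.1279−0.014) = 161.7432
P₀ = Σ Dₜ/(1+r)ᵗ + TV_6/(1+r)^6 = 130.4976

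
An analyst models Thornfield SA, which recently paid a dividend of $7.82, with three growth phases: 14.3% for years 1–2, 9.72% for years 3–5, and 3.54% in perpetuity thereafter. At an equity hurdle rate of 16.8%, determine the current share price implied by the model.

$83.47

Three-stage DDM. Project D₁…D_5; terminal Gordon value at t=5 with g = 0.0354; discount at r = 0.168.
D_1 = 8.9383
D_2 = 10.2164
D_3 = 11.2095
D_4 = 12.2990
D_5 = 13.4945
TV_5 = 13.9722/(0.168−0.0354) = 105.3710
P₀ = Σ Dₜ/(1+r)ᵗ + TV_5/(1+r)^5 = 83.4664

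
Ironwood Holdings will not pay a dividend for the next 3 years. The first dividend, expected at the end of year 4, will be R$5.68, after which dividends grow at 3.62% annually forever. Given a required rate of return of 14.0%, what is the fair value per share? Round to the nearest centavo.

Deferred-dividend DDM. At t=3 the remaining stream is a growing perpetuity with first payment D_4 = 5.68.
V_3 = D_4/(r−g) = 5.68/(0.14−0.0362) = 54.7206
P₀ = V_3/(1+r)^3 = 54.7206/(1+0.14)^3 = 36.9349

R$36.93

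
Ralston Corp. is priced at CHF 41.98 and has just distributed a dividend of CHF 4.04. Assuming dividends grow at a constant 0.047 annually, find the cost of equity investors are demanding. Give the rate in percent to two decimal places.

Rearranging the constant-growth DDM: r = D₁/P₀ + g.
D₁ = 4.04 × (1 + 0.047) = 4.2299.
r = 4.2299 / 41.98 + 0.047 = 0.10076 + 0.047 = 0.14776

14.78%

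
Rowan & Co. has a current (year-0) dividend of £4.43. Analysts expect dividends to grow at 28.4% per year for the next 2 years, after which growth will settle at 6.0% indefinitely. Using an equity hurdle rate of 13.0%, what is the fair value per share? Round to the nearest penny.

Two-stage DDM. Project D₁…D_2 at 0.284, terminal growth 0.06, discount at r = 0.13.
D_1 = 5.6881
D_2 = 7.3035
Terminal value at t=2: TV = D_3/(r−g) = 7.7418/(0.13−0.06) = 110.5966
P₀ = 5.6881/(1+0.13)^1 + 7.3035/(1+0.13)^2 + 110.5966/(1+0.13)^2 = 97.3668

£97.37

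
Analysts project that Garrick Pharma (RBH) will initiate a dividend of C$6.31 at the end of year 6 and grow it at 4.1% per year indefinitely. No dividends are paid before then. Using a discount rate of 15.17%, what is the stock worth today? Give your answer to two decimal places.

Deferred-dividend DDM. At t=5 the remaining stream is a growing perpetuity with first payment D_6 = 6.31.
V_5 = D_6/(r−g) = 6.31/(0.1517−0.041) = 57.0009
P₀ = V_5/(1+r)^5 = 57.0009/(1+0.1517)^5 = 28.1310

C$28.13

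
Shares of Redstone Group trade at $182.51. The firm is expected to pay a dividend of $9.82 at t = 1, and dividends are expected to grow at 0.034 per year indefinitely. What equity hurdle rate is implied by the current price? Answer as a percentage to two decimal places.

8.78%

Rearranging the constant-growth DDM: r = D₁/P₀ + g.
r = 9.8200 / 182.51 + 0.034 = 0.05381 + 0.034 = 0.08781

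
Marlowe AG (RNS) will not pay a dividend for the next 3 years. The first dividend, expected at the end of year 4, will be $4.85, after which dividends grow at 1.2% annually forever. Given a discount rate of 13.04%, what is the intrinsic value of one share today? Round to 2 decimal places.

Deferred-dividend DDM. At t=3 the remaining stream is a growing perpetuity with first payment D_4 = 4.85.
V_3 = D_4/(r−g) = 4.85/(0.1304−0.012) = 40.9628
P₀ = V_3/(1+r)^3 = 40.9628/(1+0.1304)^3 = 28.3592

$28.36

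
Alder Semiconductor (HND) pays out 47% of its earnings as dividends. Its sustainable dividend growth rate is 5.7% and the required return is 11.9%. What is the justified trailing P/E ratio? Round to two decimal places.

8.01

Justified trailing P/E = b(1+g)/(r−g) = 0.47×(1+0.057)/(0.119−0.057) = 8.0127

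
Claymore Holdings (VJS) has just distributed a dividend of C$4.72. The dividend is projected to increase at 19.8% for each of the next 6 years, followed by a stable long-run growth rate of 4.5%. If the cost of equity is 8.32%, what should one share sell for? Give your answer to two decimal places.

Two-stage DDM. Project D₁…D_6 at 0.198, terminal growth 0.045, discount at r = 0.0832.
D_1 = 5.6546
D_2 = 6.7742
D_3 = 8.1154
D_4 = 9.7223
D_5 = 11.6473
D_6 = 13.9535
Terminal value at t=6: TV = D_7/(r−g) = 14.5814/(0.0832−0.045) = 381.7120
P₀ = 5.6546/(1+0.0832)^1 + 6.7742/(1+0.0832)^2 + 8.1154/(1+0.0832)^3 + 9.7223/(1+0.0832)^4 + 11.6473/(1+0.0832)^5 + 13.9535/(1+0.0832)^6 + 381.7120/(1+0.0832)^6 = 277.2011

C$277.20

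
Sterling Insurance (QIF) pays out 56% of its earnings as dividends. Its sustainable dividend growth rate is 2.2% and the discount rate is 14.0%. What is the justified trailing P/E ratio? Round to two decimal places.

Justified trailing P/E = b(1+g)/(r−g) = 0.56×(1+0.022)/(0.14−0.022) = 4.8502

4.85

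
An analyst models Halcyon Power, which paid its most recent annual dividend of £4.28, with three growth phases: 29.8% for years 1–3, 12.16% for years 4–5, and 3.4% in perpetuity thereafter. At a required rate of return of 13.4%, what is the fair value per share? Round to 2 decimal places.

Three-stage DDM. Project D₁…D_5; terminal Gordon value at t=5 with g = 0.034; discount at r = 0.134.
D_1 = 5.5554
D_2 = 7.2110
D_3 = 9.3598
D_4 = 10.4980
D_5 = 11.7745
TV_5 = 12.1749/(0.134−0.034) = 121.7487
P₀ = Σ Dₜ/(1+r)ᵗ + TV_5/(1+r)^5 = 94.4750

£94.48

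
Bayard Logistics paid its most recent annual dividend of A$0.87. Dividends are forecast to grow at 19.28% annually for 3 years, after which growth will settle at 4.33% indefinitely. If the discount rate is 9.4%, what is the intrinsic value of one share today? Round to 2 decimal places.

Two-stage DDM. Project D₁…D_3 at 0.1928, terminal growth 0.0433, discount at r = 0.094.
D_1 = 1.0377
D_2 = 1.2378
D_3 = 1.4765
Terminal value at t=3: TV = D_4/(r−g) = 1.5404/(0.094−0.0433) = 30.3825
P₀ = 1.0377/(1+0.094)^1 + 1.2378/(1+0.094)^2 + 1.4765/(1+0.094)^3 + 30.3825/(1+0.094)^3 = 26.3149

A$26.31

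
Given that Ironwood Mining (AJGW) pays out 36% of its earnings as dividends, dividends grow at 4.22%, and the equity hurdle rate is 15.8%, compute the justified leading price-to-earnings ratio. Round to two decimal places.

3.11

Justified leading P/E = b/(r−g) = 0.36/(0.158−0.0422) = 3.1088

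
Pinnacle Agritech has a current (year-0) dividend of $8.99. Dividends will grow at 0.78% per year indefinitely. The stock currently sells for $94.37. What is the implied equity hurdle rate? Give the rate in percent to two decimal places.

10.38%

Rearranging the constant-growth DDM: r = D₁/P₀ + g.
D₁ = 8.99 × (1 + 0.0078) = 9.0601.
r = 9.0601 / 94.37 + 0.0078 = 0.09601 + 0.0078 = 0.10381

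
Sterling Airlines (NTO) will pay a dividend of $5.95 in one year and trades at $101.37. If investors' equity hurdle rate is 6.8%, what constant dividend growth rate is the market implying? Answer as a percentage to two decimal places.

0.93%

From P₀ = D₁/(r − g), the implied growth is g = r − D₁/P₀.
g = 0.068 − 5.95/101.37 = 0.068 − 0.05870 = 0.00930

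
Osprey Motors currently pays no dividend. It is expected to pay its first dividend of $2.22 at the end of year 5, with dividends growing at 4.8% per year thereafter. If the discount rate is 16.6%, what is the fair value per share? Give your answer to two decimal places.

Deferred-dividend DDM. At t=4 the remaining stream is a growing perpetuity with first payment D_5 = 2.22.
V_4 = D_5/(r−g) = 2.22/(0.166−0.048) = 18.8136
P₀ = V_4/(1+r)^4 = 18.8136/(1+0.166)^4 = 10.1783

$10.18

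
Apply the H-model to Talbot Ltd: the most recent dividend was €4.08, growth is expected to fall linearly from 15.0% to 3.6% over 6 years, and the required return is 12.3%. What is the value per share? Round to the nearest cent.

H-model: P₀ = D₀[(1+g_L) + H(g_S−g_L)]/(r−g_L), with H = 6/2 = 3.
P₀ = 4.08 × [(1+0.036) + 3×(0.15−0.036)] / (0.123−0.036)
   = 4.08 × 1.3780 / 0.087 = 64.6234

€64.62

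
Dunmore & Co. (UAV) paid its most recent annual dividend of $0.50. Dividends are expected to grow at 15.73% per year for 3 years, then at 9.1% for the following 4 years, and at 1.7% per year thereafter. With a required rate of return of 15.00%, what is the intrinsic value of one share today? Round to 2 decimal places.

$6.47

Three-stage DDM. Project D₁…D_7; terminal Gordon value at t=7 with g = 0.017; discount at r = 0.15.
D_1 = 0.5786
D_2 = 0.6697
D_3 = 0.7750
D_4 = 0.8455
D_5 = 0.9225
D_6 = 1.0064
D_7 = 1.0980
TV_7 = 1.1167/(0.15−0.017) = 8.3961
P₀ = Σ Dₜ/(1+r)ᵗ + TV_7/(1+r)^7 = 6.4655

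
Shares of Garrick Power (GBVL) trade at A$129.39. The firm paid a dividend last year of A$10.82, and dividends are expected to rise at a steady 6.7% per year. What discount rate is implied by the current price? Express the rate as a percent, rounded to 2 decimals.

Rearranging the constant-growth DDM: r = D₁/P₀ + g.
D₁ = 10.82 × (1 + 0.067) = 11.5449.
r = 11.5449 / 129.39 + 0.067 = 0.08923 + 0.067 = 0.15623

15.62%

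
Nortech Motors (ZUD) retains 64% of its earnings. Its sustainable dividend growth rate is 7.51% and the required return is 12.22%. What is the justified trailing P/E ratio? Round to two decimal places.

Payout ratio b = 1 − 0.64 = 0.36.
Justified trailing P/E = b(1+g)/(r−g) = 0.36×(1+0.0751)/(0.1222−0.0751) = 8.2173

8.22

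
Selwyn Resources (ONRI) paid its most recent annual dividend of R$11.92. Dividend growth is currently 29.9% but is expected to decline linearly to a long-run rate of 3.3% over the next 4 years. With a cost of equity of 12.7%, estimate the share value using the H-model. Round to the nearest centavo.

R$198.46

H-model: P₀ = D₀[(1+g_L) + H(g_S−g_L)]/(r−g_L), with H = 4/2 = 2.
P₀ = 11.92 × [(1+0.033) + 2×(0.299−0.033)] / (0.127−0.033)
   = 11.92 × 1.5650 / 0.094 = 198.4553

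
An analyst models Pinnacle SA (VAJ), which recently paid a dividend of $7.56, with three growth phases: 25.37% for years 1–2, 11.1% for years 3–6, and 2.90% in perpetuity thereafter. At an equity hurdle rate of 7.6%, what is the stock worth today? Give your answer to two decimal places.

Three-stage DDM. Project D₁…D_6; terminal Gordon value at t=6 with g = 0.029; discount at r = 0.076.
D_1 = 9.4780
D_2 = 11.8825
D_3 = 13.2015
D_4 = 14.6669
D_5 = 16.2949
D_6 = 18.1036
TV_6 = 18.6286/(0.076−0.029) = 396.3536
P₀ = Σ Dₜ/(1+r)ᵗ + TV_6/(1+r)^6 = 318.9666

$318.97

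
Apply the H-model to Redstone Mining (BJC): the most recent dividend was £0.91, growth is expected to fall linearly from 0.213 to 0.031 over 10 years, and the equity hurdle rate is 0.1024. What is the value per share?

£24.74

H-model: P₀ = D₀[(1+g_L) + H(g_S−g_L)]/(r−g_L), with H = 10/2 = 5.
P₀ = 0.91 × [(1+0.031) + 5×(0.213−0.031)] / (0.1024−0.031)
   = 0.91 × 1.9410 / 0.0714 = 24.7382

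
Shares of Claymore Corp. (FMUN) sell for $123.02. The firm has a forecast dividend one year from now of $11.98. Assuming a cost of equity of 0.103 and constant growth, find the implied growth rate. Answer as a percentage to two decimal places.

0.56%

From P₀ = D₁/(r − g), the implied growth is g = r − D₁/P₀.
g = 0.103 − 11.98/123.02 = 0.103 − 0.09738 = 0.00562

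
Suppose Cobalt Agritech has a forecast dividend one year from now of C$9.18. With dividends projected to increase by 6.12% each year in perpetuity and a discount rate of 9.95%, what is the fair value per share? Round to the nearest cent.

C$239.69

Gordon growth model: P₀ = D₁/(r − g), with D₁ = 9.18 given directly.
P₀ = 9.1800 / (0.0995 − 0.0612) = 9.1800 / 0.0383 = 239.6867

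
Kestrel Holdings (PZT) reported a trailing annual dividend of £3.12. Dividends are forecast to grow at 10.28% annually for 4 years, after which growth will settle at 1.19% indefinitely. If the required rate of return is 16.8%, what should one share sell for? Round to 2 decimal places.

£26.91

Two-stage DDM. Project D₁…D_4 at 0.1028, terminal growth 0.0119, discount at r = 0.168.
D_1 = 3.4407
D_2 = 3.7944
D_3 = 4.1845
D_4 = 4.6147
Terminal value at t=4: TV = D_5/(r−g) = 4.6696/(0.168−0.0119) = 29.9141
P₀ = 3.4407/(1+0.168)^1 + 3.7944/(1+0.168)^2 + 4.1845/(1+0.168)^3 + 4.6147/(1+0.168)^4 + 29.9141/(1+0.168)^4 = 26.9062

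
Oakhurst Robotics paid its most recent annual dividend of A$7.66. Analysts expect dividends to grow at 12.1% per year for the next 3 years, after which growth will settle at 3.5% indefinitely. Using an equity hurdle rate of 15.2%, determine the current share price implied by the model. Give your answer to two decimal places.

Two-stage DDM. Project D₁…D_3 at 0.121, terminal growth 0.035, discount at r = 0.152.
D_1 = 8.5869
D_2 = 9.6259
D_3 = 10.7906
Terminal value at t=3: TV = D_4/(r−g) = 11.1683/(0.152−0.035) = 95.4553
P₀ = 8.5869/(1+0.152)^1 + 9.6259/(1+0.152)^2 + 10.7906/(1+0.152)^3 + 95.4553/(1+0.152)^3 = 84.2024

A$84.20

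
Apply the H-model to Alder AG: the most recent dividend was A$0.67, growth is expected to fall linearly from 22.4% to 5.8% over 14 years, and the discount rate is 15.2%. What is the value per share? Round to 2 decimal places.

H-model: P₀ = D₀[(1+g_L) + H(g_S−g_L)]/(r−g_L), with H = 14/2 = 7.
P₀ = 0.67 × [(1+0.058) + 7×(0.224−0.058)] / (0.152−0.058)
   = 0.67 × 2.2200 / 0.094 = 15.8234

A$15.82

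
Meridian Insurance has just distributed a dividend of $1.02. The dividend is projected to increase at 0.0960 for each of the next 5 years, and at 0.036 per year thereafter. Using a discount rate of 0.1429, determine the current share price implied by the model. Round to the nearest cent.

$12.52

Two-stage DDM. Project D₁…D_5 at 0.096, terminal growth 0.036, discount at r = 0.1429.
D_1 = 1.1179
D_2 = 1.2252
D_3 = 1.3429
D_4 = 1.4718
D_5 = 1.6131
Terminal value at t=5: TV = D_6/(r−g) = 1.6711/(0.1429−0.036) = 15.6327
P₀ = 1.1179/(1+0.1429)^1 + 1.2252/(1+0.1429)^2 + 1.3429/(1+0.1429)^3 + 1.4718/(1+0.1429)^4 + 1.6131/(1+0.1429)^5 + 15.6327/(1+0.1429)^5 = 12.5221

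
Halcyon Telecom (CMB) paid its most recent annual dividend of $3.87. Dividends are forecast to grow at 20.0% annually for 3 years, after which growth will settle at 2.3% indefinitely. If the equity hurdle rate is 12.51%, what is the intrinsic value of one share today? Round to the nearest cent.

Two-stage DDM. Project D₁…D_3 at 0.2, terminal growth 0.023, discount at r = 0.1251.
D_1 = 4.6440
D_2 = 5.5728
D_3 = 6.6874
Terminal value at t=3: TV = D_4/(r−g) = 6.8412/(0.1251−0.023) = 67.0046
P₀ = 4.6440/(1+0.1251)^1 + 5.5728/(1+0.1251)^2 + 6.6874/(1+0.1251)^3 + 67.0046/(1+0.1251)^3 = 60.2725

$60.27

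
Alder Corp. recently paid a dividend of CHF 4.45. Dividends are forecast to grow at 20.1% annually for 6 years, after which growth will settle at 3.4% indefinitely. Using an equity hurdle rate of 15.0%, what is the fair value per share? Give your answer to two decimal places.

CHF 82.63

Two-stage DDM. Project D₁…D_6 at 0.201, terminal growth 0.034, discount at r = 0.15.
D_1 = 5.3445
D_2 = 6.4187
D_3 = 7.7088
D_4 = 9.2583
D_5 = 11.1192
D_6 = 13.3542
Terminal value at t=6: TV = D_7/(r−g) = 13.8082/(0.15−0.034) = 119.0366
P₀ = 5.3445/(1+0.15)^1 + 6.4187/(1+0.15)^2 + 7.7088/(1+0.15)^3 + 9.2583/(1+0.15)^4 + 11.1192/(1+0.15)^5 + 13.3542/(1+0.15)^6 + 119.0366/(1+0.15)^6 = 82.6274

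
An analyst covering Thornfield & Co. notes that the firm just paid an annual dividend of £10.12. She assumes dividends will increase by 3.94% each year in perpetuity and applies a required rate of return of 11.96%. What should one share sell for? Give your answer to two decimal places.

£131.16

Gordon growth model: P₀ = D₁/(r − g). D₁ = 10.12 × (1 + 0.0394) = 10.5187.
P₀ = 10.5187 / (0.1196 − 0.0394) = 10.5187 / 0.0802 = 131.1562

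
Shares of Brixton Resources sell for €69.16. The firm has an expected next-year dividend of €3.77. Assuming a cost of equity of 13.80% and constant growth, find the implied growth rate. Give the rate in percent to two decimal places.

8.35%

From P₀ = D₁/(r − g), the implied growth is g = r − D₁/P₀.
g = 0.138 − 3.77/69.16 = 0.138 − 0.05451 = 0.08349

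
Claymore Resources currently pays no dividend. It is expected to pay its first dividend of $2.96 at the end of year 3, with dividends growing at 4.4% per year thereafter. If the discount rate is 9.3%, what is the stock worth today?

$50.57

Deferred-dividend DDM. At t=2 the remaining stream is a growing perpetuity with first payment D_3 = 2.96.
V_2 = D_3/(r−g) = 2.96/(0.093−0.044) = 60.4082
P₀ = V_2/(1+r)^2 = 60.4082/(1+0.093)^2 = 50.5656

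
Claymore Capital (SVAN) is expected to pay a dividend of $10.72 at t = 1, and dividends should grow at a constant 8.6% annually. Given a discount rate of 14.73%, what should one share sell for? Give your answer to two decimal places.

Gordon growth model: P₀ = D₁/(r − g), with D₁ = 10.72 given directly.
P₀ = 10.7200 / (0.1473 − 0.086) = 10.7200 / 0.0613 = 174.8777

$174.88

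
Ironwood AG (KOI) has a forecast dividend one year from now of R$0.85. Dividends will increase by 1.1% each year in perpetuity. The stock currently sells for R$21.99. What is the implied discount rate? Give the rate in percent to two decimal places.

4.97%

Rearranging the constant-growth DDM: r = D₁/P₀ + g.
r = 0.8500 / 21.99 + 0.011 = 0.03865 + 0.011 = 0.04965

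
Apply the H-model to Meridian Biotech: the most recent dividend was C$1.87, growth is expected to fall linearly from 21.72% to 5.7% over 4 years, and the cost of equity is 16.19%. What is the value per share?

C$24.55

H-model: P₀ = D₀[(1+g_L) + H(g_S−g_L)]/(r−g_L), with H = 4/2 = 2.
P₀ = 1.87 × [(1+0.057) + 2×(0.2172−0.057)] / (0.1619−0.057)
   = 1.87 × 1.3774 / 0.1049 = 24.5542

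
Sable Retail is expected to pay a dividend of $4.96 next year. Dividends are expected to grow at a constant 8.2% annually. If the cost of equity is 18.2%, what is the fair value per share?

$49.60

Gordon growth model: P₀ = D₁/(r − g), with D₁ = 4.96 given directly.
P₀ = 4.9600 / (0.182 − 0.082) = 4.9600 / 0.1 = 49.6000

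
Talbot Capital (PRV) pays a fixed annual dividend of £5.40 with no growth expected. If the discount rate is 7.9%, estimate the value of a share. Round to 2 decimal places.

£68.35

Zero-growth DDM (perpetuity): P₀ = D/r = 5.40 / 0.079 = 68.3544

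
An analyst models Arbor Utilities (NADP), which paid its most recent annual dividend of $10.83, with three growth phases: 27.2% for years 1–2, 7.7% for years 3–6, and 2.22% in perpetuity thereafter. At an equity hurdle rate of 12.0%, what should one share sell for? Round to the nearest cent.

Three-stage DDM. Project D₁…D_6; terminal Gordon value at t=6 with g = 0.0222; discount at r = 0.12.
D_1 = 13.7758
D_2 = 17.5228
D_3 = 18.8720
D_4 = 20.3252
D_5 = 21.8902
D_6 = 23.5757
TV_6 = 24.0991/(0.12−0.0222) = 246.4124
P₀ = Σ Dₜ/(1+r)ᵗ + TV_6/(1+r)^6 = 201.8240

$201.82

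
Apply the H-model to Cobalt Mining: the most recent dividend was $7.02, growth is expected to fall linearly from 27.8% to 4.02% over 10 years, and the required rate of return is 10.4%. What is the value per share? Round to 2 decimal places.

$245.28

H-model: P₀ = D₀[(1+g_L) + H(g_S−g_L)]/(r−g_L), with H = 10/2 = 5.
P₀ = 7.02 × [(1+0.0402) + 5×(0.278−0.0402)] / (0.104−0.0402)
   = 7.02 × 2.2292 / 0.0638 = 245.2819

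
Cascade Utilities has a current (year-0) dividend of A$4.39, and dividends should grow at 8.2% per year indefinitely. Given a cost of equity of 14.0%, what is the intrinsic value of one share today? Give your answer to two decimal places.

Gordon growth model: P₀ = D₁/(r − g). D₁ = 4.39 × (1 + 0.082) = 4.7500.
P₀ = 4.7500 / (0.14 − 0.082) = 4.7500 / 0.058 = 81.8962

A$81.90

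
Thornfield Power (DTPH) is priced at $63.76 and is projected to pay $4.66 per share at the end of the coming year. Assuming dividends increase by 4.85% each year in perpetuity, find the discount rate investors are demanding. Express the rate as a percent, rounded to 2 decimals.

12.16%

Rearranging the constant-growth DDM: r = D₁/P₀ + g.
r = 4.6600 / 63.76 + 0.0485 = 0.07309 + 0.0485 = 0.12159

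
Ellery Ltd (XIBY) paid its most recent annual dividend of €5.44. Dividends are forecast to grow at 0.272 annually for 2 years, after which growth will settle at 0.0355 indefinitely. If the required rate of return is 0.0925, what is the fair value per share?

Two-stage DDM. Project D₁…D_2 at 0.272, terminal growth 0.0355, discount at r = 0.0925.
D_1 = 6.9197
D_2 = 8.8018
Terminal value at t=2: TV = D_3/(r−g) = 9.1143/(0.0925−0.0355) = 159.9000
P₀ = 6.9197/(1+0.0925)^1 + 8.8018/(1+0.0925)^2 + 159.9000/(1+0.0925)^2 = 147.6776

€147.68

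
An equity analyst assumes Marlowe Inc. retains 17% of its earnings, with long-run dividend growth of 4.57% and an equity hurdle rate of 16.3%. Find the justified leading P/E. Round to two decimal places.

7.08

Payout ratio b = 1 − 0.17 = 0.83.
Justified leading P/E = b/(r−g) = 0.83/(0.163−0.0457) = 7.0759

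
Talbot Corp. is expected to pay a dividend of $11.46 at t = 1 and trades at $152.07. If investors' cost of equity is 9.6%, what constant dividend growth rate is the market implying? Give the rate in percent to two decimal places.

From P₀ = D₁/(r − g), the implied growth is g = r − D₁/P₀.
g = 0.096 − 11.46/152.07 = 0.096 − 0.07536 = 0.02064

2.06%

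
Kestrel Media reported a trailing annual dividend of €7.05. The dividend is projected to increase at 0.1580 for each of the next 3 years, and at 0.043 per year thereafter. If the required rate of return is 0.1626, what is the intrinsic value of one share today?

€81.74

Two-stage DDM. Project D₁…D_3 at 0.158, terminal growth 0.043, discount at r = 0.1626.
D_1 = 8.1639
D_2 = 9.4538
D_3 = 10.9475
Terminal value at t=3: TV = D_4/(r−g) = 11.4182/(0.1626−0.043) = 95.4702
P₀ = 8.1639/(1+0.1626)^1 + 9.4538/(1+0.1626)^2 + 10.9475/(1+0.1626)^3 + 95.4702/(1+0.1626)^3 = 81.7374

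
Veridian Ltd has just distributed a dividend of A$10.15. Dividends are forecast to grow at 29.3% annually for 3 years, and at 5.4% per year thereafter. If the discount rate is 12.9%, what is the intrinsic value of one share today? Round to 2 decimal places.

A$254.45

Two-stage DDM. Project D₁…D_3 at 0.293, terminal growth 0.054, discount at r = 0.129.
D_1 = 13.1239
D_2 = 16.9693
D_3 = 21.9413
Terminal value at t=3: TV = D_4/(r−g) = 23.1261/(0.129−0.054) = 308.3479
P₀ = 13.1239/(1+0.129)^1 + 16.9693/(1+0.129)^2 + 21.9413/(1+0.129)^3 + 308.3479/(1+0.129)^3 = 254.4531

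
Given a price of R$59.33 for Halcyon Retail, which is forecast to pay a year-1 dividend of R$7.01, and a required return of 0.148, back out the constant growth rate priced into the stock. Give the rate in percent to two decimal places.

2.98%

From P₀ = D₁/(r − g), the implied growth is g = r − D₁/P₀.
g = 0.148 − 7.01/59.33 = 0.148 − 0.11815 = 0.02985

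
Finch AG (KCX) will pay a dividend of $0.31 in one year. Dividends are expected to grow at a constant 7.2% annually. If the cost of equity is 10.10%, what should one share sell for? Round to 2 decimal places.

$10.69

Gordon growth model: P₀ = D₁/(r − g), with D₁ = 0.31 given directly.
P₀ = 0.3100 / (0.101 − 0.072) = 0.3100 / 0.029 = 10.6897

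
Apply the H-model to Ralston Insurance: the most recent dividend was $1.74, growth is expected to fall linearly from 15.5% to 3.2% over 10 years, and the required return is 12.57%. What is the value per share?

H-model: P₀ = D₀[(1+g_L) + H(g_S−g_L)]/(r−g_L), with H = 10/2 = 5.
P₀ = 1.74 × [(1+0.032) + 5×(0.155−0.032)] / (0.1257−0.032)
   = 1.74 × 1.6470 / 0.0937 = 30.5846

$30.58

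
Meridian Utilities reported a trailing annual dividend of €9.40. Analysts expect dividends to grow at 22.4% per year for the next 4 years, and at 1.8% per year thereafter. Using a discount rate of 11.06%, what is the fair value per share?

Two-stage DDM. Project D₁…D_4 at 0.224, terminal growth 0.018, discount at r = 0.1106.
D_1 = 11.5056
D_2 = 14.0829
D_3 = 17.2374
D_4 = 21.0986
Terminal value at t=4: TV = D_5/(r−g) = 21.4784/(0.1106−0.018) = 231.9478
P₀ = 11.5056/(1+0.1106)^1 + 14.0829/(1+0.1106)^2 + 17.2374/(1+0.1106)^3 + 21.0986/(1+0.1106)^4 + 231.9478/(1+0.1106)^4 = 200.6904

€200.69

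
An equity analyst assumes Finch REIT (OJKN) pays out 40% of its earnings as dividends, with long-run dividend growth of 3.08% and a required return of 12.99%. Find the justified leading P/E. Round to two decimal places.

4.04

Justified leading P/E = b/(r−g) = 0.40/(0.1299−0.0308) = 4.0363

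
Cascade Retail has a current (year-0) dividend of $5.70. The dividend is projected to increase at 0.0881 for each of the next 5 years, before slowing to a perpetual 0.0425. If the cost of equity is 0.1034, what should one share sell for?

$118.33

Two-stage DDM. Project D₁…D_5 at 0.0881, terminal growth 0.0425, discount at r = 0.1034.
D_1 = 6.2022
D_2 = 6.7486
D_3 = 7.3431
D_4 = 7.9901
D_5 = 8.6940
Terminal value at t=5: TV = D_6/(r−g) = 9.0635/(0.1034−0.0425) = 148.8256
P₀ = 6.2022/(1+0.1034)^1 + 6.7486/(1+0.1034)^2 + 7.3431/(1+0.1034)^3 + 7.9901/(1+0.1034)^4 + 8.6940/(1+0.1034)^5 + 148.8256/(1+0.1034)^5 = 118.3301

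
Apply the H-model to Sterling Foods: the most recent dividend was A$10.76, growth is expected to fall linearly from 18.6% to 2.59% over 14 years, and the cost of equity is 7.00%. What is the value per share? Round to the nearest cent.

A$523.75

H-model: P₀ = D₀[(1+g_L) + H(g_S−g_L)]/(r−g_L), with H = 14/2 = 7.
P₀ = 10.76 × [(1+0.0259) + 7×(0.186−0.0259)] / (0.07−0.0259)
   = 10.76 × 2.1466 / 0.0441 = 523.7509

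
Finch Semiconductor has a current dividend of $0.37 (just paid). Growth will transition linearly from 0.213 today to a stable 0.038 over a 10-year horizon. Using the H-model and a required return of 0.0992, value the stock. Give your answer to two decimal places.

$11.57

H-model: P₀ = D₀[(1+g_L) + H(g_S−g_L)]/(r−g_L), with H = 10/2 = 5.
P₀ = 0.37 × [(1+0.038) + 5×(0.213−0.038)] / (0.0992−0.038)
   = 0.37 × 1.9130 / 0.0612 = 11.5655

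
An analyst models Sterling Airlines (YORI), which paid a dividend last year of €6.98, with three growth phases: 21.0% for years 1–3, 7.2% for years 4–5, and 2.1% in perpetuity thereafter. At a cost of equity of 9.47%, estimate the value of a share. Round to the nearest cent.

€169.16

Three-stage DDM. Project D₁…D_5; terminal Gordon value at t=5 with g = 0.021; discount at r = 0.0947.
D_1 = 8.4458
D_2 = 10.2194
D_3 = 12.3655
D_4 = 13.2558
D_5 = 14.2102
TV_5 = 14.5086/(0.0947−0.021) = 196.8609
P₀ = Σ Dₜ/(1+r)ᵗ + TV_5/(1+r)^5 = 169.1614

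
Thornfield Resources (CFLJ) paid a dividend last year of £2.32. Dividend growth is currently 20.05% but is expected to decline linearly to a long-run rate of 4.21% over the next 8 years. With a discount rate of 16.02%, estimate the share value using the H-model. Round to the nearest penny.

H-model: P₀ = D₀[(1+g_L) + H(g_S−g_L)]/(r−g_L), with H = 8/2 = 4.
P₀ = 2.32 × [(1+0.0421) + 4×(0.2005−0.0421)] / (0.1602−0.0421)
   = 2.32 × 1.6757 / 0.1181 = 32.9181

£32.92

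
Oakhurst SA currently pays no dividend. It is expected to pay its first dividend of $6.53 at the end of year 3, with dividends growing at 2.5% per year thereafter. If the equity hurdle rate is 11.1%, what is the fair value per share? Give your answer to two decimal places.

$61.52

Deferred-dividend DDM. At t=2 the remaining stream is a growing perpetuity with first payment D_3 = 6.53.
V_2 = D_3/(r−g) = 6.53/(0.111−0.025) = 75.9302
P₀ = V_2/(1+r)^2 = 75.9302/(1+0.111)^2 = 61.5158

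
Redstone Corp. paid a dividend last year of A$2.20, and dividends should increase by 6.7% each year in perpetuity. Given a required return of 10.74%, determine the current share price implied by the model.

Gordon growth model: P₀ = D₁/(r − g). D₁ = 2.20 × (1 + 0.067) = 2.3474.
P₀ = 2.3474 / (0.1074 − 0.067) = 2.3474 / 0.0404 = 58.1040

A$58.10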